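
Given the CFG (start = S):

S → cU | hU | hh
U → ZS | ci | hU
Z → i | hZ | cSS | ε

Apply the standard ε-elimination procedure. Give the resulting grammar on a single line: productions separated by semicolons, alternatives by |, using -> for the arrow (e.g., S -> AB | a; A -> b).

S -> cU | hU | hh; U -> S | ZS | ci | hU; Z -> h | i | hZ | cSS

Nullable set: {Z}.
U -> ZS: Z nullable, giving S | ZS.
Drop Z -> ε.
Z -> hZ: Z nullable, giving h | hZ.
Unchanged (no nullable symbols): S -> cU; S -> hU; S -> hh; U -> ci; U -> hU; Z -> cSS; Z -> i.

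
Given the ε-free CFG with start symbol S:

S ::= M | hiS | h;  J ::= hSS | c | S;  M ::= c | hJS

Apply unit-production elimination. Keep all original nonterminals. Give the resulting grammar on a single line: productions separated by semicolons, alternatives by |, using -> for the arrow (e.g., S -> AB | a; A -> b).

Unit productions: J->S, S->M.
Unit pairs (A ⇒* B via units): (J,M), (J,S), (S,M).
S: inherits non-unit rules of {M, S} → c | h | hJS | hiS.
J: inherits non-unit rules of {J, M, S} → c | h | hJS | hSS | hiS.
M: inherits non-unit rules of {M} → c | hJS.

S -> c | h | hJS | hiS; J -> c | h | hJS | hSS | hiS; M -> c | hJS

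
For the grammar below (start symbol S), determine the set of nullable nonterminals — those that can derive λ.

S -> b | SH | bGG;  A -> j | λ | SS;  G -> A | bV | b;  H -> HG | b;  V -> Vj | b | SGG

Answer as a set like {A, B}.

Directly nullable (have an ε-rule): {A}.
G is nullable via G -> A (every symbol on the right is already known nullable).
Not nullable: H, S, V — each has a terminal in every rule's right-hand side or depends on a non-nullable symbol.

{A, G}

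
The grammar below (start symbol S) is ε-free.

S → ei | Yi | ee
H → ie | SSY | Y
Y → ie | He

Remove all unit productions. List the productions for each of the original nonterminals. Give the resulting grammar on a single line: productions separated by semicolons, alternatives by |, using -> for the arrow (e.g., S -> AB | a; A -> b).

S -> Yi | ee | ei; H -> He | ie | SSY; Y -> He | ie

Unit productions: H->Y.
Unit pairs (A ⇒* B via units): (H,Y).
S: inherits non-unit rules of {S} → Yi | ee | ei.
H: inherits non-unit rules of {H, Y} → He | SSY | ie.
Y: inherits non-unit rules of {Y} → He | ie.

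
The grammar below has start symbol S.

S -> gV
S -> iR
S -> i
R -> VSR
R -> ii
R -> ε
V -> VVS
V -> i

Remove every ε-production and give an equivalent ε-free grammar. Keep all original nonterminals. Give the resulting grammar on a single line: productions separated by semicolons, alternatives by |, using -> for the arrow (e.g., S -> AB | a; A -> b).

S -> i | gV | iR; R -> VS | ii | VSR; V -> i | VVS

Nullable set: {R}.
S -> iR: R nullable, giving i | iR.
Drop R -> ε.
R -> VSR: R nullable, giving VS | VSR.
Unchanged (no nullable symbols): S -> gV; S -> i; R -> ii; V -> VVS; V -> i.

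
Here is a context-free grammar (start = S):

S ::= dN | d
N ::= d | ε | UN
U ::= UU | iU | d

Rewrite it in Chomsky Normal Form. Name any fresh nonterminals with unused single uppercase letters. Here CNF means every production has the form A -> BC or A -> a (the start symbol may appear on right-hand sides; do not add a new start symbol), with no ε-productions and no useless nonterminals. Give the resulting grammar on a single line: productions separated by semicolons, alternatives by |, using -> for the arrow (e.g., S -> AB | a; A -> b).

Nullable: {N}; after ε-elimination: S -> d | dN; N -> U | d | UN; U -> d | UU | iU.
After unit-elimination: S -> d | dN; N -> d | UN | UU | iU; U -> d | UU | iU.
TERM: introduce B -> d, A -> i and substitute in every rule of length ≥2.

S -> d | BN; A -> i; B -> d; N -> d | AU | UN | UU; U -> d | AU | UU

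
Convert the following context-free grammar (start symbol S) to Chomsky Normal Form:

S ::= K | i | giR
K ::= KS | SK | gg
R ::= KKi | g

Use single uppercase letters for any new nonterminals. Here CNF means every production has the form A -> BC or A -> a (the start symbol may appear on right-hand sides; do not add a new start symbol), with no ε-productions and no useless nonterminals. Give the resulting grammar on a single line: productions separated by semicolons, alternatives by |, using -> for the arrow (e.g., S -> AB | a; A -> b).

No ε-productions.
After unit-elimination: S -> i | KS | SK | gg | giR; K -> KS | SK | gg; R -> g | KKi.
TERM: introduce A -> g, B -> i and substitute in every rule of length ≥2.
BIN: R -> KKB becomes R -> KC, C -> KB; S -> ABR becomes S -> AD, D -> BR.

S -> i | AA | AD | KS | SK; A -> g; B -> i; C -> KB; D -> BR; K -> AA | KS | SK; R -> g | KC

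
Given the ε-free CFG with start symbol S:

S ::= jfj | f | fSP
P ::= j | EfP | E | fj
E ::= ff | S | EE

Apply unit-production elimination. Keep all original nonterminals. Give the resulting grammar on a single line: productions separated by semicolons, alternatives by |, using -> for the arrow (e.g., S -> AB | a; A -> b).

Unit productions: E->S, P->E.
Unit pairs (A ⇒* B via units): (E,S), (P,E), (P,S).
S: inherits non-unit rules of {S} → f | fSP | jfj.
E: inherits non-unit rules of {E, S} → EE | f | fSP | ff | jfj.
P: inherits non-unit rules of {E, P, S} → EE | EfP | f | fSP | ff | fj | j | jfj.

S -> f | fSP | jfj; E -> f | EE | ff | fSP | jfj; P -> f | j | EE | ff | fj | EfP | fSP | jfj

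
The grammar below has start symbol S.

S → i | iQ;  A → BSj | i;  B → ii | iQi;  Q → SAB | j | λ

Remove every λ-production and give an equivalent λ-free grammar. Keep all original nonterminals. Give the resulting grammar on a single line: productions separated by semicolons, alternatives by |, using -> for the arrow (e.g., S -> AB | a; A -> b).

S -> i | iQ; A -> i | BSj; B -> ii | iQi; Q -> j | SAB

Nullable set: {Q}.
S -> iQ: Q nullable, giving i | iQ.
B -> iQi: Q nullable, giving iQi | ii.
Drop Q -> λ.
Unchanged (no nullable symbols): S -> i; A -> BSj; A -> i; B -> ii; Q -> SAB; Q -> j.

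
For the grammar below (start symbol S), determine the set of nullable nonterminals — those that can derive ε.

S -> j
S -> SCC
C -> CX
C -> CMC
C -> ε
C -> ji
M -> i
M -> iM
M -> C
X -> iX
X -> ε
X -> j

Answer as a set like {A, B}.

Directly nullable (have an ε-rule): {C, X}.
M is nullable via M -> C (every symbol on the right is already known nullable).
Not nullable: S — each has a terminal in every rule's right-hand side or depends on a non-nullable symbol.

{C, M, X}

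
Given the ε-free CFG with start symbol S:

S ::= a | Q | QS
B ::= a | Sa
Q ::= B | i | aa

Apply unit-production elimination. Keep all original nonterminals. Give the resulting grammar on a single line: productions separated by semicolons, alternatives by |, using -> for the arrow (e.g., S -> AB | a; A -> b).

S -> a | i | QS | Sa | aa; B -> a | Sa; Q -> a | i | Sa | aa

Unit productions: Q->B, S->Q.
Unit pairs (A ⇒* B via units): (Q,B), (S,B), (S,Q).
S: inherits non-unit rules of {B, Q, S} → QS | Sa | a | aa | i.
B: inherits non-unit rules of {B} → Sa | a.
Q: inherits non-unit rules of {B, Q} → Sa | a | aa | i.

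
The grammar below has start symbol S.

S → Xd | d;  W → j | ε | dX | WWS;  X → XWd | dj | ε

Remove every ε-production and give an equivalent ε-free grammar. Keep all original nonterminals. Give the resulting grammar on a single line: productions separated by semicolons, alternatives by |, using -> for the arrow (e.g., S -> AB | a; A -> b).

S -> d | Xd; W -> S | d | j | WS | dX | WWS; X -> d | Wd | Xd | dj | XWd

Nullable set: {W, X}.
S -> Xd: X nullable, giving Xd | d.
Drop W -> ε.
W -> WWS: W, W nullable, giving S | WS | WWS.
W -> dX: X nullable, giving d | dX.
Drop X -> ε.
X -> XWd: X, W nullable, giving Wd | XWd | Xd | d.
Unchanged (no nullable symbols): S -> d; W -> j; X -> dj.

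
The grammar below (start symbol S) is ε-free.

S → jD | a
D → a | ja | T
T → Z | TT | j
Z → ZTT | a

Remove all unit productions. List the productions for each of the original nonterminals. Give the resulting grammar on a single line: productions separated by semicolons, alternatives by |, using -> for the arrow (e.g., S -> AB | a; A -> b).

S -> a | jD; D -> a | j | TT | ja | ZTT; T -> a | j | TT | ZTT; Z -> a | ZTT

Unit productions: D->T, T->Z.
Unit pairs (A ⇒* B via units): (D,T), (D,Z), (T,Z).
S: inherits non-unit rules of {S} → a | jD.
D: inherits non-unit rules of {D, T, Z} → TT | ZTT | a | j | ja.
T: inherits non-unit rules of {T, Z} → TT | ZTT | a | j.
Z: inherits non-unit rules of {Z} → ZTT | a.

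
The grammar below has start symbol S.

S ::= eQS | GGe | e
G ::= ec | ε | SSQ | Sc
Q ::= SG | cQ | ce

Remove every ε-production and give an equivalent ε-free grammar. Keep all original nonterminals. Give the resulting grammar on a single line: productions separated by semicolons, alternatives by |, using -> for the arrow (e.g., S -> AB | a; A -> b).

Nullable set: {G}.
S -> GGe: G, G nullable, giving GGe | Ge | e.
Drop G -> ε.
Q -> SG: G nullable, giving S | SG.
Unchanged (no nullable symbols): S -> e; S -> eQS; G -> SSQ; G -> Sc; G -> ec; Q -> cQ; Q -> ce.

S -> e | Ge | GGe | eQS; G -> Sc | ec | SSQ; Q -> S | SG | cQ | ce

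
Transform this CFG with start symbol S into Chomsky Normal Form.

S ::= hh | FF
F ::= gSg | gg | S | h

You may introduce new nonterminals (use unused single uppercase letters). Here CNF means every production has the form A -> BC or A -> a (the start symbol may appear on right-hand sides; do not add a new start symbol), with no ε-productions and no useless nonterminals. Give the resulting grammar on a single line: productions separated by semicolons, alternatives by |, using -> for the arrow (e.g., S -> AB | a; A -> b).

S -> BB | FF; A -> g; B -> h; C -> SA; F -> h | AA | AC | BB | FF

No ε-productions.
After unit-elimination: S -> FF | hh; F -> h | FF | gg | hh | gSg.
TERM: introduce A -> g, B -> h and substitute in every rule of length ≥2.
BIN: F -> ASA becomes F -> AC, C -> SA.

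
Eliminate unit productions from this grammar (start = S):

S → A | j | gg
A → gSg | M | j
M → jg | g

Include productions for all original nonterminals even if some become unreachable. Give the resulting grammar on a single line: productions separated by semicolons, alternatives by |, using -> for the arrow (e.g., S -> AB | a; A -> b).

S -> g | j | gg | jg | gSg; A -> g | j | jg | gSg; M -> g | jg

Unit productions: A->M, S->A.
Unit pairs (A ⇒* B via units): (A,M), (S,A), (S,M).
S: inherits non-unit rules of {A, M, S} → g | gSg | gg | j | jg.
A: inherits non-unit rules of {A, M} → g | gSg | j | jg.
M: inherits non-unit rules of {M} → g | jg.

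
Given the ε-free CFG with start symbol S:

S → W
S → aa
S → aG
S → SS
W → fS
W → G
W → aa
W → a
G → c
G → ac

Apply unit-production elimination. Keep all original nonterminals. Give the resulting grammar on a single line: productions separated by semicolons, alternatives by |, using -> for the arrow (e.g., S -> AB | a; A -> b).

Unit productions: S->W, W->G.
Unit pairs (A ⇒* B via units): (S,G), (S,W), (W,G).
S: inherits non-unit rules of {G, S, W} → SS | a | aG | aa | ac | c | fS.
G: inherits non-unit rules of {G} → ac | c.
W: inherits non-unit rules of {G, W} → a | aa | ac | c | fS.

S -> a | c | SS | aG | aa | ac | fS; G -> c | ac; W -> a | c | aa | ac | fS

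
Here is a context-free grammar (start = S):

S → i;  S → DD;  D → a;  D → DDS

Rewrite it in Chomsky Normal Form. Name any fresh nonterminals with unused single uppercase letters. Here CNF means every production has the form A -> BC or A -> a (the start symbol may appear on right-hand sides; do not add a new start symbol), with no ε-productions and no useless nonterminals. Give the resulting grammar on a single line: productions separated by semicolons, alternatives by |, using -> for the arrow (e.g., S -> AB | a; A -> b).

No ε-productions.
No unit productions to eliminate.
BIN: D -> DDS becomes D -> DA, A -> DS.

S -> i | DD; A -> DS; D -> a | DA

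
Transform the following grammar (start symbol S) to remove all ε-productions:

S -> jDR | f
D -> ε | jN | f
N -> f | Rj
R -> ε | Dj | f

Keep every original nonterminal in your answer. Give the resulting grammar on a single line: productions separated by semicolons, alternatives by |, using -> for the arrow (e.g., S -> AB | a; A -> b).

Nullable set: {D, R}.
S -> jDR: D, R nullable, giving j | jD | jDR | jR.
Drop D -> ε.
N -> Rj: R nullable, giving Rj | j.
Drop R -> ε.
R -> Dj: D nullable, giving Dj | j.
Unchanged (no nullable symbols): S -> f; D -> f; D -> jN; N -> f; R -> f.

S -> f | j | jD | jR | jDR; D -> f | jN; N -> f | j | Rj; R -> f | j | Dj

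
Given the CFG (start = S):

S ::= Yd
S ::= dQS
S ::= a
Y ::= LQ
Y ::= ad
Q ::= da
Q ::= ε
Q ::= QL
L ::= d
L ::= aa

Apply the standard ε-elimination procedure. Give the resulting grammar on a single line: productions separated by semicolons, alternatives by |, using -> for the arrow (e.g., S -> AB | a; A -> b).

Nullable set: {Q}.
S -> dQS: Q nullable, giving dQS | dS.
Drop Q -> ε.
Q -> QL: Q nullable, giving L | QL.
Y -> LQ: Q nullable, giving L | LQ.
Unchanged (no nullable symbols): S -> Yd; S -> a; L -> aa; L -> d; Q -> da; Y -> ad.

S -> a | Yd | dS | dQS; L -> d | aa; Q -> L | QL | da; Y -> L | LQ | ad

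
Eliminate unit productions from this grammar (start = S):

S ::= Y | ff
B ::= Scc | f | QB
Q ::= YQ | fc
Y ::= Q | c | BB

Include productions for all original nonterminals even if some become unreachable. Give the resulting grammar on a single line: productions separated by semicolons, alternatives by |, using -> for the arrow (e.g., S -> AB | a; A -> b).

Unit productions: S->Y, Y->Q.
Unit pairs (A ⇒* B via units): (S,Q), (S,Y), (Y,Q).
S: inherits non-unit rules of {Q, S, Y} → BB | YQ | c | fc | ff.
B: inherits non-unit rules of {B} → QB | Scc | f.
Q: inherits non-unit rules of {Q} → YQ | fc.
Y: inherits non-unit rules of {Q, Y} → BB | YQ | c | fc.

S -> c | BB | YQ | fc | ff; B -> f | QB | Scc; Q -> YQ | fc; Y -> c | BB | YQ | fc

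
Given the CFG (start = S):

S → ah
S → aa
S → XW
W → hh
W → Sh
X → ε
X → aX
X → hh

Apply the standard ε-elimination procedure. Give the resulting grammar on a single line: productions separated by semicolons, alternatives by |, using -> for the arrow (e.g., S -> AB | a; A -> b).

S -> W | XW | aa | ah; W -> Sh | hh; X -> a | aX | hh

Nullable set: {X}.
S -> XW: X nullable, giving W | XW.
Drop X -> ε.
X -> aX: X nullable, giving a | aX.
Unchanged (no nullable symbols): S -> aa; S -> ah; W -> Sh; W -> hh; X -> hh.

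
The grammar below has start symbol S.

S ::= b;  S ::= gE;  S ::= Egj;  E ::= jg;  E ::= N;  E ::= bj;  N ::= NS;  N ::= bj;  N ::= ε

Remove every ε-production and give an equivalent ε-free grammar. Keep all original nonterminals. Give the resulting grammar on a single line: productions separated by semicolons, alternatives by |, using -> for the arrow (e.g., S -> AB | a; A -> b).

Nullable set: {E, N}.
S -> Egj: E nullable, giving Egj | gj.
S -> gE: E nullable, giving g | gE.
E -> N: N nullable, giving N.
Drop N -> ε.
N -> NS: N nullable, giving NS | S.
Unchanged (no nullable symbols): S -> b; E -> bj; E -> jg; N -> bj.

S -> b | g | gE | gj | Egj; E -> N | bj | jg; N -> S | NS | bj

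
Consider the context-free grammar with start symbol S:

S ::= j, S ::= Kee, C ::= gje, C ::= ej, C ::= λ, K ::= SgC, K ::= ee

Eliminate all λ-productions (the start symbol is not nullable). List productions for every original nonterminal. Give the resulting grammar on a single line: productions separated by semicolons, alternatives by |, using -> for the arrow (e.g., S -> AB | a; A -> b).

S -> j | Kee; C -> ej | gje; K -> Sg | ee | SgC

Nullable set: {C}.
Drop C -> λ.
K -> SgC: C nullable, giving Sg | SgC.
Unchanged (no nullable symbols): S -> Kee; S -> j; C -> ej; C -> gje; K -> ee.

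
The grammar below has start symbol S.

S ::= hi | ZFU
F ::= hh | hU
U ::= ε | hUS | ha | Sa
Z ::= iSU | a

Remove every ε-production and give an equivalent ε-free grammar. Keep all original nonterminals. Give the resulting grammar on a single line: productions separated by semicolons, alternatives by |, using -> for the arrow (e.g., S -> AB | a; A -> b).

Nullable set: {U}.
S -> ZFU: U nullable, giving ZF | ZFU.
F -> hU: U nullable, giving h | hU.
Drop U -> ε.
U -> hUS: U nullable, giving hS | hUS.
Z -> iSU: U nullable, giving iS | iSU.
Unchanged (no nullable symbols): S -> hi; F -> hh; U -> Sa; U -> ha; Z -> a.

S -> ZF | hi | ZFU; F -> h | hU | hh; U -> Sa | hS | ha | hUS; Z -> a | iS | iSU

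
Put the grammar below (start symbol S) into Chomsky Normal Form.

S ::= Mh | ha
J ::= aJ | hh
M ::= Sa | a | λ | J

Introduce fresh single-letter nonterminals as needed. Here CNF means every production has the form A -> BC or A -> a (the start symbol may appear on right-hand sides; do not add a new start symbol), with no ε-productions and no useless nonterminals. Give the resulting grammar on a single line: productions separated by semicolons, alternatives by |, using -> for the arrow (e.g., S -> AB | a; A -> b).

S -> h | BA | MB; A -> a; B -> h; J -> AJ | BB; M -> a | AJ | BB | SA

Nullable: {M}; after ε-elimination: S -> h | Mh | ha; J -> aJ | hh; M -> J | a | Sa.
After unit-elimination: S -> h | Mh | ha; J -> aJ | hh; M -> a | Sa | aJ | hh.
TERM: introduce A -> a, B -> h and substitute in every rule of length ≥2.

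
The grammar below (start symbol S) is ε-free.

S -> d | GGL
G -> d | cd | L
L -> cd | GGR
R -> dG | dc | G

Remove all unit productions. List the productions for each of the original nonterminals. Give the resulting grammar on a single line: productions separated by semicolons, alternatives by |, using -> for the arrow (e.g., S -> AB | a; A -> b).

Unit productions: G->L, R->G.
Unit pairs (A ⇒* B via units): (G,L), (R,G), (R,L).
S: inherits non-unit rules of {S} → GGL | d.
G: inherits non-unit rules of {G, L} → GGR | cd | d.
L: inherits non-unit rules of {L} → GGR | cd.
R: inherits non-unit rules of {G, L, R} → GGR | cd | d | dG | dc.

S -> d | GGL; G -> d | cd | GGR; L -> cd | GGR; R -> d | cd | dG | dc | GGR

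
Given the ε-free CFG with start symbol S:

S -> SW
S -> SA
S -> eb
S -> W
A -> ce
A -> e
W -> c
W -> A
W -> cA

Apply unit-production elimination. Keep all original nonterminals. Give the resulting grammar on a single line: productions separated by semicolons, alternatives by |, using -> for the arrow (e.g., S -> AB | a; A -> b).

S -> c | e | SA | SW | cA | ce | eb; A -> e | ce; W -> c | e | cA | ce

Unit productions: S->W, W->A.
Unit pairs (A ⇒* B via units): (S,A), (S,W), (W,A).
S: inherits non-unit rules of {A, S, W} → SA | SW | c | cA | ce | e | eb.
A: inherits non-unit rules of {A} → ce | e.
W: inherits non-unit rules of {A, W} → c | cA | ce | e.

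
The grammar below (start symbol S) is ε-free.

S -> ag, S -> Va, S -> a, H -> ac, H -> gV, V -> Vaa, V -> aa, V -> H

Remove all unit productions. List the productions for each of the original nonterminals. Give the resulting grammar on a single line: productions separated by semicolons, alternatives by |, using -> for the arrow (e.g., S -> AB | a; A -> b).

S -> a | Va | ag; H -> ac | gV; V -> aa | ac | gV | Vaa

Unit productions: V->H.
Unit pairs (A ⇒* B via units): (V,H).
S: inherits non-unit rules of {S} → Va | a | ag.
H: inherits non-unit rules of {H} → ac | gV.
V: inherits non-unit rules of {H, V} → Vaa | aa | ac | gV.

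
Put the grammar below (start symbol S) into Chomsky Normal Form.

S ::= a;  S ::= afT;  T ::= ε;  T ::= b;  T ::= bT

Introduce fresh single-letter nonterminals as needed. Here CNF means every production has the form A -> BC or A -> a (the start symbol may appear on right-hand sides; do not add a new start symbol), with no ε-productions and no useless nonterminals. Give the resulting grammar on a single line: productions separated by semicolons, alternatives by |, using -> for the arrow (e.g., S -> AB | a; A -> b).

S -> a | AB | AD; A -> a; B -> f; C -> b; D -> BT; T -> b | CT

Nullable: {T}; after ε-elimination: S -> a | af | afT; T -> b | bT.
No unit productions to eliminate.
TERM: introduce A -> a, C -> b, B -> f and substitute in every rule of length ≥2.
BIN: S -> ABT becomes S -> AD, D -> BT.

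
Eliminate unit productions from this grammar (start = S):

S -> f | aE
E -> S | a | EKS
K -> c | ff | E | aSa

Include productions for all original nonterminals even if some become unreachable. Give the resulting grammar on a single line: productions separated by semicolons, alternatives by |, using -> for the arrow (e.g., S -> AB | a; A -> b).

S -> f | aE; E -> a | f | aE | EKS; K -> a | c | f | aE | ff | EKS | aSa

Unit productions: E->S, K->E.
Unit pairs (A ⇒* B via units): (E,S), (K,E), (K,S).
S: inherits non-unit rules of {S} → aE | f.
E: inherits non-unit rules of {E, S} → EKS | a | aE | f.
K: inherits non-unit rules of {E, K, S} → EKS | a | aE | aSa | c | f | ff.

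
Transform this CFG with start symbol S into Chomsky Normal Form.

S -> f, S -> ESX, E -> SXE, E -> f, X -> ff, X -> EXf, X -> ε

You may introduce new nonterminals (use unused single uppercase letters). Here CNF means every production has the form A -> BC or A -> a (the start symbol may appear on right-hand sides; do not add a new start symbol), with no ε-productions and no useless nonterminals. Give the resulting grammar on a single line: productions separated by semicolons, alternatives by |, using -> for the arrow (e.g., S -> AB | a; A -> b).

Nullable: {X}; after ε-elimination: S -> f | ES | ESX; E -> f | SE | SXE; X -> Ef | ff | EXf.
No unit productions to eliminate.
TERM: introduce A -> f and substitute in every rule of length ≥2.
BIN: E -> SXE becomes E -> SB, B -> XE; S -> ESX becomes S -> EC, C -> SX; X -> EXA becomes X -> ED, D -> XA.

S -> f | EC | ES; A -> f; B -> XE; C -> SX; D -> XA; E -> f | SB | SE; X -> AA | EA | ED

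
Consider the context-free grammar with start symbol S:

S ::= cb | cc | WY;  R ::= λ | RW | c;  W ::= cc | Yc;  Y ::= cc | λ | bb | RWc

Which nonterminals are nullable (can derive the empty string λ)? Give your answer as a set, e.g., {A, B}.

{R, Y}

Directly nullable (have an ε-rule): {R, Y}.
Not nullable: S, W — each has a terminal in every rule's right-hand side or depends on a non-nullable symbol.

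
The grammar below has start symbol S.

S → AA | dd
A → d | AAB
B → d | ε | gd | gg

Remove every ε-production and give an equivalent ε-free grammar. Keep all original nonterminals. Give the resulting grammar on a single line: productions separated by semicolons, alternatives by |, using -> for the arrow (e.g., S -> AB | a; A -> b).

S -> AA | dd; A -> d | AA | AAB; B -> d | gd | gg

Nullable set: {B}.
A -> AAB: B nullable, giving AA | AAB.
Drop B -> ε.
Unchanged (no nullable symbols): S -> AA; S -> dd; A -> d; B -> d; B -> gd; B -> gg.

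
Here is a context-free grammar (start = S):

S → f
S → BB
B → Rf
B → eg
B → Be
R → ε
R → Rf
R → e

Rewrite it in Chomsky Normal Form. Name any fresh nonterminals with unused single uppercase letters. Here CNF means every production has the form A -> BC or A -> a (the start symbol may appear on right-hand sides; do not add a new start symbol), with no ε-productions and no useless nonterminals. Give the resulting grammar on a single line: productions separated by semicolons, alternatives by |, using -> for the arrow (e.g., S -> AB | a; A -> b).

S -> f | BB; A -> e; B -> f | AD | BA | RC; C -> f; D -> g; R -> e | f | RC

Nullable: {R}; after ε-elimination: S -> f | BB; B -> f | Be | Rf | eg; R -> e | f | Rf.
No unit productions to eliminate.
TERM: introduce A -> e, C -> f, D -> g and substitute in every rule of length ≥2.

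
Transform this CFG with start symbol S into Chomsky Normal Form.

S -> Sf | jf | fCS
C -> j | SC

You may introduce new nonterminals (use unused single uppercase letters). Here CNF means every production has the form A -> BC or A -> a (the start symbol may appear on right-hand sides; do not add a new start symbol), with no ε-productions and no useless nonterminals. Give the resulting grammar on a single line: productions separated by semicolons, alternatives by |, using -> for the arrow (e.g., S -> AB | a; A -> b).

S -> AD | BA | SA; A -> f; B -> j; C -> j | SC; D -> CS

No ε-productions.
No unit productions to eliminate.
TERM: introduce A -> f, B -> j and substitute in every rule of length ≥2.
BIN: S -> ACS becomes S -> AD, D -> CS.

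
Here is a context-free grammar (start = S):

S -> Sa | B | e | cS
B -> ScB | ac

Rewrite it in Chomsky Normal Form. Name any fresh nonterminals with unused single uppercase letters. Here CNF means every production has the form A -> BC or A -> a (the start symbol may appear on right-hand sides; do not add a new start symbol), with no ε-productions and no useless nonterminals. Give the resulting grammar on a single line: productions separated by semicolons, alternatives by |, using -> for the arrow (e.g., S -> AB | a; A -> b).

No ε-productions.
After unit-elimination: S -> e | Sa | ac | cS | ScB; B -> ac | ScB.
TERM: introduce C -> a, A -> c and substitute in every rule of length ≥2.
BIN: B -> SAB becomes B -> SD, D -> AB; S -> SAB becomes S -> SE, E -> AB.

S -> e | AS | CA | SC | SE; A -> c; B -> CA | SD; C -> a; D -> AB; E -> AB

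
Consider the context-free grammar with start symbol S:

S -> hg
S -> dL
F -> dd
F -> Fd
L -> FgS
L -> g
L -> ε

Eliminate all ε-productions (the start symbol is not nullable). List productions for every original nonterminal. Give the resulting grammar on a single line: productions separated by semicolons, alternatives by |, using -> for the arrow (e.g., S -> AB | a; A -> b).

S -> d | dL | hg; F -> Fd | dd; L -> g | FgS

Nullable set: {L}.
S -> dL: L nullable, giving d | dL.
Drop L -> ε.
Unchanged (no nullable symbols): S -> hg; F -> Fd; F -> dd; L -> FgS; L -> g.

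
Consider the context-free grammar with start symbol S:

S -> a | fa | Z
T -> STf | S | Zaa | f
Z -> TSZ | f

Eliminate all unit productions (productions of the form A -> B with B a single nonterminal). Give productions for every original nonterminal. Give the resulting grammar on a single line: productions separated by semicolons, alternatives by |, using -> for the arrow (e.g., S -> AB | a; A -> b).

Unit productions: S->Z, T->S.
Unit pairs (A ⇒* B via units): (S,Z), (T,S), (T,Z).
S: inherits non-unit rules of {S, Z} → TSZ | a | f | fa.
T: inherits non-unit rules of {S, T, Z} → STf | TSZ | Zaa | a | f | fa.
Z: inherits non-unit rules of {Z} → TSZ | f.

S -> a | f | fa | TSZ; T -> a | f | fa | STf | TSZ | Zaa; Z -> f | TSZ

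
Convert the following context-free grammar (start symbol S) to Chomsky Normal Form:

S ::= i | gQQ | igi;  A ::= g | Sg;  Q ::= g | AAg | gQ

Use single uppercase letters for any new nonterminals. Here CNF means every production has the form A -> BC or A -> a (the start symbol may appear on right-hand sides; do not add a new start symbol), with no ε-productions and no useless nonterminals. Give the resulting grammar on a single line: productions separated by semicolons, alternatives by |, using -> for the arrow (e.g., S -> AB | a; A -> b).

No ε-productions.
No unit productions to eliminate.
TERM: introduce B -> g, C -> i and substitute in every rule of length ≥2.
BIN: Q -> AAB becomes Q -> AD, D -> AB; S -> BQQ becomes S -> BE, E -> QQ; S -> CBC becomes S -> CF, F -> BC.

S -> i | BE | CF; A -> g | SB; B -> g; C -> i; D -> AB; E -> QQ; F -> BC; Q -> g | AD | BQ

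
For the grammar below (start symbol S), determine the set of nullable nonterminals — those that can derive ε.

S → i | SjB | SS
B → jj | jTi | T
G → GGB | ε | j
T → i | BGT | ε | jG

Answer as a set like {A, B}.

{B, G, T}

Directly nullable (have an ε-rule): {G, T}.
B is nullable via B -> T (every symbol on the right is already known nullable).
Not nullable: S — each has a terminal in every rule's right-hand side or depends on a non-nullable symbol.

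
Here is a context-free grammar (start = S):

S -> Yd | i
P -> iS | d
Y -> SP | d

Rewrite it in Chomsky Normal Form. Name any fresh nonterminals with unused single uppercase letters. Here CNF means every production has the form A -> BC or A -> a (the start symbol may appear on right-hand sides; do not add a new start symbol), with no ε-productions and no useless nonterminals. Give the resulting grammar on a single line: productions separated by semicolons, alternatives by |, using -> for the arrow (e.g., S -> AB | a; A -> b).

S -> i | YB; A -> i; B -> d; P -> d | AS; Y -> d | SP

No ε-productions.
No unit productions to eliminate.
TERM: introduce B -> d, A -> i and substitute in every rule of length ≥2.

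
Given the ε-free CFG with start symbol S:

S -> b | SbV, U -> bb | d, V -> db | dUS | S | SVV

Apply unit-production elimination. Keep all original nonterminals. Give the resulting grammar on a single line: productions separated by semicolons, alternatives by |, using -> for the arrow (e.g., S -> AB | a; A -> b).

Unit productions: V->S.
Unit pairs (A ⇒* B via units): (V,S).
S: inherits non-unit rules of {S} → SbV | b.
U: inherits non-unit rules of {U} → bb | d.
V: inherits non-unit rules of {S, V} → SVV | SbV | b | dUS | db.

S -> b | SbV; U -> d | bb; V -> b | db | SVV | SbV | dUS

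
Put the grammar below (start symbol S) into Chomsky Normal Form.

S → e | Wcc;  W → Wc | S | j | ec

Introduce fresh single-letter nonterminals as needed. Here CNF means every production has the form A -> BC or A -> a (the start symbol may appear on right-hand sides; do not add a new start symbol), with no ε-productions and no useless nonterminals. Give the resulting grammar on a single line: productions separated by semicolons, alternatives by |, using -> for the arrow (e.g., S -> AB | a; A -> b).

No ε-productions.
After unit-elimination: S -> e | Wcc; W -> e | j | Wc | ec | Wcc.
TERM: introduce A -> c, B -> e and substitute in every rule of length ≥2.
BIN: S -> WAA becomes S -> WC, C -> AA; W -> WAA becomes W -> WD, D -> AA.

S -> e | WC; A -> c; B -> e; C -> AA; D -> AA; W -> e | j | BA | WA | WD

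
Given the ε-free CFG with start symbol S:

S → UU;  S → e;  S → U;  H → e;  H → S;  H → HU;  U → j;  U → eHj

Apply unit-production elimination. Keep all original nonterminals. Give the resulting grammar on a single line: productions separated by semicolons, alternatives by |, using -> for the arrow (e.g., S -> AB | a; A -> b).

Unit productions: H->S, S->U.
Unit pairs (A ⇒* B via units): (H,S), (H,U), (S,U).
S: inherits non-unit rules of {S, U} → UU | e | eHj | j.
H: inherits non-unit rules of {H, S, U} → HU | UU | e | eHj | j.
U: inherits non-unit rules of {U} → eHj | j.

S -> e | j | UU | eHj; H -> e | j | HU | UU | eHj; U -> j | eHj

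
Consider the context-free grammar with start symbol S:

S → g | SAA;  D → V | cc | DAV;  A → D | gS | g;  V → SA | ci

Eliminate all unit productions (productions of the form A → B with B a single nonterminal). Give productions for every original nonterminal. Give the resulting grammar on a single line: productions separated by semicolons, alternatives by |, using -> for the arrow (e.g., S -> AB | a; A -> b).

S -> g | SAA; A -> g | SA | cc | ci | gS | DAV; D -> SA | cc | ci | DAV; V -> SA | ci

Unit productions: A->D, D->V.
Unit pairs (A ⇒* B via units): (A,D), (A,V), (D,V).
S: inherits non-unit rules of {S} → SAA | g.
A: inherits non-unit rules of {A, D, V} → DAV | SA | cc | ci | g | gS.
D: inherits non-unit rules of {D, V} → DAV | SA | cc | ci.
V: inherits non-unit rules of {V} → SA | ci.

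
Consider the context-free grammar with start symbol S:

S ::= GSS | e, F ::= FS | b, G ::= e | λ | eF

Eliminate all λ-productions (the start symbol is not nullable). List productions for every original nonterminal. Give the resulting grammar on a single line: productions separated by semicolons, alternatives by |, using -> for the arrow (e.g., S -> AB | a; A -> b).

Nullable set: {G}.
S -> GSS: G nullable, giving GSS | SS.
Drop G -> λ.
Unchanged (no nullable symbols): S -> e; F -> FS; F -> b; G -> e; G -> eF.

S -> e | SS | GSS; F -> b | FS; G -> e | eF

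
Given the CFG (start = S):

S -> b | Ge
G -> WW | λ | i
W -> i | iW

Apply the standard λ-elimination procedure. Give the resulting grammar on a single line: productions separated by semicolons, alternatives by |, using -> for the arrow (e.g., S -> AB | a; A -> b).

S -> b | e | Ge; G -> i | WW; W -> i | iW

Nullable set: {G}.
S -> Ge: G nullable, giving Ge | e.
Drop G -> λ.
Unchanged (no nullable symbols): S -> b; G -> WW; G -> i; W -> i; W -> iW.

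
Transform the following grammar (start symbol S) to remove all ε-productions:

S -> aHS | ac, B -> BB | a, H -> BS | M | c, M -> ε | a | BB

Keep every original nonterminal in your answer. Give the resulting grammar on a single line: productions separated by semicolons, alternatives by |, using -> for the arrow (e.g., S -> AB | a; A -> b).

S -> aS | ac | aHS; B -> a | BB; H -> M | c | BS; M -> a | BB

Nullable set: {H, M}.
S -> aHS: H nullable, giving aHS | aS.
H -> M: M nullable, giving M.
Drop M -> ε.
Unchanged (no nullable symbols): S -> ac; B -> BB; B -> a; H -> BS; H -> c; M -> BB; M -> a.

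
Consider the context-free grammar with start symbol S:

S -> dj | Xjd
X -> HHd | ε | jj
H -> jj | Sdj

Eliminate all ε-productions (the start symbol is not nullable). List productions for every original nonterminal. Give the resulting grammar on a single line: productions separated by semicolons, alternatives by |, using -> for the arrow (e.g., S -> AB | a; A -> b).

S -> dj | jd | Xjd; H -> jj | Sdj; X -> jj | HHd

Nullable set: {X}.
S -> Xjd: X nullable, giving Xjd | jd.
Drop X -> ε.
Unchanged (no nullable symbols): S -> dj; H -> Sdj; H -> jj; X -> HHd; X -> jj.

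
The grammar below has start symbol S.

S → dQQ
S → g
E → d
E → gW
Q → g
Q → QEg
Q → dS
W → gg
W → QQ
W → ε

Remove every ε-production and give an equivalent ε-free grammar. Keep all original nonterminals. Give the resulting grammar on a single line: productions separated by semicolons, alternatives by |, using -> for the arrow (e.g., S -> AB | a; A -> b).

S -> g | dQQ; E -> d | g | gW; Q -> g | dS | QEg; W -> QQ | gg

Nullable set: {W}.
E -> gW: W nullable, giving g | gW.
Drop W -> ε.
Unchanged (no nullable symbols): S -> dQQ; S -> g; E -> d; Q -> QEg; Q -> dS; Q -> g; W -> QQ; W -> gg.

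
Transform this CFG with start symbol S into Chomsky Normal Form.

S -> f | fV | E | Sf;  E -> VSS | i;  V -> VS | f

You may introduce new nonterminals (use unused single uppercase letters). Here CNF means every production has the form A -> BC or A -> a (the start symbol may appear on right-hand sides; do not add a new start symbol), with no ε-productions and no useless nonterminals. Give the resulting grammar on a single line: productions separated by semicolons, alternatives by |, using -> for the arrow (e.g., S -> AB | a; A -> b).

S -> f | i | AV | SA | VC; A -> f; C -> SS; V -> f | VS

No ε-productions.
After unit-elimination: S -> f | i | Sf | fV | VSS; E -> i | VSS; V -> f | VS.
TERM: introduce A -> f and substitute in every rule of length ≥2.
BIN: E -> VSS becomes E -> VB, B -> SS; S -> VSS becomes S -> VC, C -> SS.
Drop unreachable/unproductive: E.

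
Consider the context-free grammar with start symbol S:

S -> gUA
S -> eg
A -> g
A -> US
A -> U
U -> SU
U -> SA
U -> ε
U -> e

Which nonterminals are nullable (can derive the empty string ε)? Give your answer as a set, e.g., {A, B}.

Directly nullable (have an ε-rule): {U}.
A is nullable via A -> U (every symbol on the right is already known nullable).
Not nullable: S — each has a terminal in every rule's right-hand side or depends on a non-nullable symbol.

{A, U}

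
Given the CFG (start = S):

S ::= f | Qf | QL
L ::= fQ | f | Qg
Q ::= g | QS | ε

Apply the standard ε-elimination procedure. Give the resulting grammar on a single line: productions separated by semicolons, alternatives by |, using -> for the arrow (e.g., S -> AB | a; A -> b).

Nullable set: {Q}.
S -> QL: Q nullable, giving L | QL.
S -> Qf: Q nullable, giving Qf | f.
L -> Qg: Q nullable, giving Qg | g.
L -> fQ: Q nullable, giving f | fQ.
Drop Q -> ε.
Q -> QS: Q nullable, giving QS | S.
Unchanged (no nullable symbols): S -> f; L -> f; Q -> g.

S -> L | f | QL | Qf; L -> f | g | Qg | fQ; Q -> S | g | QS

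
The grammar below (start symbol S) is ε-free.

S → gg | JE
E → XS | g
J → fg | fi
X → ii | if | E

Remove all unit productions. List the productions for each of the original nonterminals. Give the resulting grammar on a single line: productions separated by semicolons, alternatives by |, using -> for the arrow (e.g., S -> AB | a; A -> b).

Unit productions: X->E.
Unit pairs (A ⇒* B via units): (X,E).
S: inherits non-unit rules of {S} → JE | gg.
E: inherits non-unit rules of {E} → XS | g.
J: inherits non-unit rules of {J} → fg | fi.
X: inherits non-unit rules of {E, X} → XS | g | if | ii.

S -> JE | gg; E -> g | XS; J -> fg | fi; X -> g | XS | if | ii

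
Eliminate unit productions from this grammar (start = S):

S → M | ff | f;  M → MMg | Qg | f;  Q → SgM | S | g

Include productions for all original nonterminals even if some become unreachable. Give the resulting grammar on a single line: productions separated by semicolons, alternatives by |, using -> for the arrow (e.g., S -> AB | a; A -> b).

Unit productions: Q->S, S->M.
Unit pairs (A ⇒* B via units): (Q,M), (Q,S), (S,M).
S: inherits non-unit rules of {M, S} → MMg | Qg | f | ff.
M: inherits non-unit rules of {M} → MMg | Qg | f.
Q: inherits non-unit rules of {M, Q, S} → MMg | Qg | SgM | f | ff | g.

S -> f | Qg | ff | MMg; M -> f | Qg | MMg; Q -> f | g | Qg | ff | MMg | SgM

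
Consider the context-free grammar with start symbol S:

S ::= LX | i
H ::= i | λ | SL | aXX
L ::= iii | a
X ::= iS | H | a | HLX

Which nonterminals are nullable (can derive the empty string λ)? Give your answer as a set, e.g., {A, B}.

Directly nullable (have an ε-rule): {H}.
X is nullable via X -> H (every symbol on the right is already known nullable).
Not nullable: L, S — each has a terminal in every rule's right-hand side or depends on a non-nullable symbol.

{H, X}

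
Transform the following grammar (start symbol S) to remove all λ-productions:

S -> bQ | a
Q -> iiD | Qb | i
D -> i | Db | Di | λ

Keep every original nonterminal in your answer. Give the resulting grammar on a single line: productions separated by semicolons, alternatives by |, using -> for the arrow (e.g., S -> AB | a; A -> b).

S -> a | bQ; D -> b | i | Db | Di; Q -> i | Qb | ii | iiD

Nullable set: {D}.
Drop D -> λ.
D -> Db: D nullable, giving Db | b.
D -> Di: D nullable, giving Di | i.
Q -> iiD: D nullable, giving ii | iiD.
Unchanged (no nullable symbols): S -> a; S -> bQ; D -> i; Q -> Qb; Q -> i.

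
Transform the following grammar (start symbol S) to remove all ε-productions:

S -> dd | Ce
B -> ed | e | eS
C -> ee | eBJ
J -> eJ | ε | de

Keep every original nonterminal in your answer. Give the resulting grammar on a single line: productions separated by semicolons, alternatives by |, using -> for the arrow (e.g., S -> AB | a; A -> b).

S -> Ce | dd; B -> e | eS | ed; C -> eB | ee | eBJ; J -> e | de | eJ

Nullable set: {J}.
C -> eBJ: J nullable, giving eB | eBJ.
Drop J -> ε.
J -> eJ: J nullable, giving e | eJ.
Unchanged (no nullable symbols): S -> Ce; S -> dd; B -> e; B -> eS; B -> ed; C -> ee; J -> de.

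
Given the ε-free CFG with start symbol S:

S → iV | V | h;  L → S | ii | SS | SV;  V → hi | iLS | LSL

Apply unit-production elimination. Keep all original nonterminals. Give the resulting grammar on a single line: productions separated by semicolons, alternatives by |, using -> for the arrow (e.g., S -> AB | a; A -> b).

Unit productions: L->S, S->V.
Unit pairs (A ⇒* B via units): (L,S), (L,V), (S,V).
S: inherits non-unit rules of {S, V} → LSL | h | hi | iLS | iV.
L: inherits non-unit rules of {L, S, V} → LSL | SS | SV | h | hi | iLS | iV | ii.
V: inherits non-unit rules of {V} → LSL | hi | iLS.

S -> h | hi | iV | LSL | iLS; L -> h | SS | SV | hi | iV | ii | LSL | iLS; V -> hi | LSL | iLS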